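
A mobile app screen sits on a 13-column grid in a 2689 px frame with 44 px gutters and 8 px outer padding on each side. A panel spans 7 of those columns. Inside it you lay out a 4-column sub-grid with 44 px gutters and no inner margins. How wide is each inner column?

321.75 px

Subtract both margins: 2689 − 2·8 = 2673 px.
13 columns + 12 gutters: 13c + 12·44 = 2673.
13c = 2673 − 528 = 2145, so c = 165 px.
Span of 7: 7·165 + 6·44 = 1155 + 264 = 1419 px.
1419 − 3·44 = 1287; ÷4 gives d = 321.75 px.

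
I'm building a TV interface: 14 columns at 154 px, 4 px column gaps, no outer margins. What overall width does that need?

2208 px

Total width: 14·154 + 13·4 = 2208 px.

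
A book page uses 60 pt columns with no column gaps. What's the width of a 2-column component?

With no column gaps, 2 columns span 2·60 = 120 pt.

120 pt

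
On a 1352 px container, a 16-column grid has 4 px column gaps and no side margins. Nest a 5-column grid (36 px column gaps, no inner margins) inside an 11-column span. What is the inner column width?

156.85 px

16c + 15·4 = 1352 → 16c = 1292 → c = 80.75 px.
11-column span = 11·80.75 + 10·4 = 928.25 px.
5d + 4·36 = 928.25 → 5d = 784.25 → d = 156.85 px.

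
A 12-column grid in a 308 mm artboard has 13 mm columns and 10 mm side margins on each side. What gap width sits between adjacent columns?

Take off 20 mm of margins, leaving 288 mm.
12·13 + 11g = 288 → 11g = 132 → g = 12 mm.

12 mm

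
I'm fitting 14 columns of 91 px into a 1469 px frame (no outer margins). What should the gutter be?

15 px

14 columns take 14·91 = 1274 px; remaining 195 splits into 13 gutters.
g = 195 / 13 = 15 px.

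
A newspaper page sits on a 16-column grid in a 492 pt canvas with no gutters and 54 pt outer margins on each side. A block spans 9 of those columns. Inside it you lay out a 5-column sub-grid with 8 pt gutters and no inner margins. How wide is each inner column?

36.8 pt

Outer content = 492 − 2·54 = 384 pt.
16c = 384 → c = 24 pt.
With no gutters, 9 columns span 9·24 = 216 pt.
Subtracting 4 gutters of 8 leaves 184 for 5 columns, so d = 36.8 pt.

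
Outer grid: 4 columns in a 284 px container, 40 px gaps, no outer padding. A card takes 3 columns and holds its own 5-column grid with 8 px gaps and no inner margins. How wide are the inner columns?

284 − 3·40 = 164; ÷4 gives c = 41 px.
3-column span = 3·41 + 2·40 = 203 px.
5 columns + 4 gaps: 5d + 4·8 = 203.
5d = 203 − 32 = 171, so d = 34.2 px.

34.2 px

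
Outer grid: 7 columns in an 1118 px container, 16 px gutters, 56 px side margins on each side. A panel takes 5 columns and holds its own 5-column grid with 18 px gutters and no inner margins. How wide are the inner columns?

Outer content = 1118 − 2·56 = 1006 px.
Subtracting 6 gutters of 16 leaves 910 for 7 columns, so c = 130 px.
Span of 5: 5·130 + 4·16 = 650 + 64 = 714 px.
5 columns + 4 gutters: 5d + 4·18 = 714.
5d = 714 − 72 = 642, so d = 128.4 px.

128.4 px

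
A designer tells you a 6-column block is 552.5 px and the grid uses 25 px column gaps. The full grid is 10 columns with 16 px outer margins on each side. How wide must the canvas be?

552.5 − 5·25 = 427.5; ÷6 gives c = 71.25 px.
Total width: 2·16 + 10·71.25 + 9·25 = 969.5 px.

969.5 px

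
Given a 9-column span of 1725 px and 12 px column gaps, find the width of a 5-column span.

953 px

9 columns + 8 column gaps: 9c + 8·12 = 1725.
9c = 1725 − 96 = 1629, so c = 181 px.
5-column span = 5·181 + 4·12 = 953 px.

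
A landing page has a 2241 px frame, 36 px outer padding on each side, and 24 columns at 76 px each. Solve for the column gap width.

Subtract both margins: 2241 − 2·36 = 2169 px.
24·76 + 23g = 2169 → 23g = 345 → g = 15 px.

15 px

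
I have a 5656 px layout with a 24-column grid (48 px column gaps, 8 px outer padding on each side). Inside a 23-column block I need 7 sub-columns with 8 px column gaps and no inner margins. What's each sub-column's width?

Take off 16 px of margins, leaving 5640 px.
24c + 23·48 = 5640 → 24c = 4536 → c = 189 px.
23-column span = 23·189 + 22·48 = 5403 px.
7d + 6·8 = 5403 → 7d = 5355 → d = 765 px.

765 px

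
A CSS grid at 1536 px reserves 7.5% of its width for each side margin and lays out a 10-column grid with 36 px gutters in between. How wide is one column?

98.16 px

1536 × (1 − 2·7.5%) = 1536 × 85% = 1305.6 px for the columns.
10c + 9·36 = 1305.6 → 10c = 981.6 → c = 98.16 px.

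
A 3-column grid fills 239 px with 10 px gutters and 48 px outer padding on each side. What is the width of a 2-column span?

Content width = 239 − 2·48 = 143 px.
Subtracting 2 gutters of 10 leaves 123 for 3 columns, so c = 41 px.
Span of 2: 2·41 + 1·10 = 82 + 10 = 92 px.

92 px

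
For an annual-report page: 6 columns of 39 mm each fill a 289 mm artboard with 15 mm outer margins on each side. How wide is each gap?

5 mm

Inside the margins: 289 − 30 = 259 mm.
6·39 + 5g = 259 → 5g = 25 → g = 5 mm.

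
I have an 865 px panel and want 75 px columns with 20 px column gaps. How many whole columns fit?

9 columns

9 columns: 9·75 + 8·20 = 835 px ≤ 865.
10 columns: 930 px > 865. So 9.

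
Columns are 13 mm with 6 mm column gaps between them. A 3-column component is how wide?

51 mm

3-column span = 3·13 + 2·6 = 51 mm.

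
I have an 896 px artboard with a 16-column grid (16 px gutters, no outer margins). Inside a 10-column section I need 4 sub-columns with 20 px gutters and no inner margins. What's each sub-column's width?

16c + 15·16 = 896 → 16c = 656 → c = 41 px.
10 columns plus 9 gutters: 410 + 144 = 554 px.
4d + 3·20 = 554 → 4d = 494 → d = 123.5 px.

123.5 px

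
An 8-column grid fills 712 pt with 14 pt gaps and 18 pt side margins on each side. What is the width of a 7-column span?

589.75 pt

Content width = 712 − 2·18 = 676 pt.
8c + 7·14 = 676 → 8c = 578 → c = 72.25 pt.
7-column span = 7·72.25 + 6·14 = 589.75 pt.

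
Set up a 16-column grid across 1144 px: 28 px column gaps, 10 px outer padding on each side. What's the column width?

44 px

Take off 20 px of margins, leaving 1124 px.
1124 − 15·28 = 704; ÷16 gives c = 44 px.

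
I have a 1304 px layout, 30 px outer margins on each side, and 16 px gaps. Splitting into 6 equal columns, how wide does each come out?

194 px

Inside the margins: 1304 − 60 = 1244 px.
Subtracting 5 gaps of 16 leaves 1164 for 6 columns, so c = 194 px.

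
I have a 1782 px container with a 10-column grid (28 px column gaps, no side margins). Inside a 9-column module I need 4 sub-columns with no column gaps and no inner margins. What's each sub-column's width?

1782 − 9·28 = 1530; ÷10 gives c = 153 px.
9 columns plus 8 column gaps: 1377 + 224 = 1601 px.
4d = 1601 → d = 400.25 px.

400.25 px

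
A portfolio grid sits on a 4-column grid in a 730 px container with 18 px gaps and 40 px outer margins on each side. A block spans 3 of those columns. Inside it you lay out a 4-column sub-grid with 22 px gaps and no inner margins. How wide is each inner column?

104.25 px

Outer content = 730 − 2·40 = 650 px.
4 columns + 3 gaps: 4c + 3·18 = 650.
4c = 650 − 54 = 596, so c = 149 px.
Span of 3: 3·149 + 2·18 = 447 + 36 = 483 px.
4 columns + 3 gaps: 4d + 3·22 = 483.
4d = 483 − 66 = 417, so d = 104.25 px.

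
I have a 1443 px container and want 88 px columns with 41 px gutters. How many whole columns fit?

11 columns

11 columns: 11·88 + 10·41 = 1378 px ≤ 1443.
12 columns: 1507 px > 1443. So 11.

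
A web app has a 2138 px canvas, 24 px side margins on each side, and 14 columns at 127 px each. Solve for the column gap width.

24 px

Content width = 2138 − 2·24 = 2090 px.
14 columns take 14·127 = 1778 px; remaining 312 splits into 13 column gaps.
g = 312 / 13 = 24 px.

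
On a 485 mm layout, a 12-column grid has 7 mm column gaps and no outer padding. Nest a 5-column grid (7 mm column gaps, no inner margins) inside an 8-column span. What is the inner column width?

58.6 mm

12c + 11·7 = 485 → 12c = 408 → c = 34 mm.
8-column span = 8·34 + 7·7 = 321 mm.
321 − 4·7 = 293; ÷5 gives d = 58.6 mm.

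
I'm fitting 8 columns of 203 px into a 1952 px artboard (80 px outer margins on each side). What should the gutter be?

24 px

Subtract both margins: 1952 − 2·80 = 1792 px.
8·203 + 7g = 1792 → 7g = 168 → g = 24 px.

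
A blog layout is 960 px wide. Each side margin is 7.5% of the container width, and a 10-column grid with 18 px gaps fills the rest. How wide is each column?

65.4 px

Margins: 7.5% × 960 = 72 px each, so content = 960 − 144 = 816 px.
816 − 9·18 = 654; ÷10 gives c = 65.4 px.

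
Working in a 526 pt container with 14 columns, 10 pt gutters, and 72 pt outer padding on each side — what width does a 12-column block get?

Content width = 526 − 2·72 = 382 pt.
Subtracting 13 gutters of 10 leaves 252 for 14 columns, so c = 18 pt.
12-column span = 12·18 + 11·10 = 326 pt.

326 pt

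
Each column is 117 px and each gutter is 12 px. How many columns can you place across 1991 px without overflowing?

15 columns

15 columns: 15·117 + 14·12 = 1923 px ≤ 1991.
16 columns: 2052 px > 1991. So 15.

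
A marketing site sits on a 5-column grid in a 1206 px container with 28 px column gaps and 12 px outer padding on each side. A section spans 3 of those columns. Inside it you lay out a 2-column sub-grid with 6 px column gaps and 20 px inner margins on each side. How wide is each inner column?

326 px

Take off 24 px of margins, leaving 1182 px.
5c + 4·28 = 1182 → 5c = 1070 → c = 214 px.
3-column span = 3·214 + 2·28 = 698 px.
Inner content = 698 − 2·20 = 658 px.
2 columns + 1 column gap: 2d + 1·6 = 658.
2d = 658 − 6 = 652, so d = 326 px.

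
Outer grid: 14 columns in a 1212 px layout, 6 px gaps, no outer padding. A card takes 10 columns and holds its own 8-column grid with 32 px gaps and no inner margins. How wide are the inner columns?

80 px

14c + 13·6 = 1212 → 14c = 1134 → c = 81 px.
Span of 10: 10·81 + 9·6 = 810 + 54 = 864 px.
8d + 7·32 = 864 → 8d = 640 → d = 80 px.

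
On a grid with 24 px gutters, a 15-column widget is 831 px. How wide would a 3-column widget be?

147 px

831 − 14·24 = 495; ÷15 gives c = 33 px.
Span of 3: 3·33 + 2·24 = 99 + 48 = 147 px.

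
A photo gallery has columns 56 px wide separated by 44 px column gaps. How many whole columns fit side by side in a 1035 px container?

k columns need k·56 + (k−1)·44 = k·100 − 44.
k·100 − 44 ≤ 1035 → k ≤ 1079 / 100 ≈ 10.79, so k = 10.

10 columns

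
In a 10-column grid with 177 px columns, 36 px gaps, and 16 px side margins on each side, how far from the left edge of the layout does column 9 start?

1720 px

Each column+gutter stride is 213 px; 8 of them past the 16 px margin is 16 + 1704 = 1720 px.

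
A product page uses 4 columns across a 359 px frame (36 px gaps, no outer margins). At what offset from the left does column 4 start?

296.25 px

4c + 3·36 = 359 → 4c = 251 → c = 62.75 px.
Each column+gutter stride is 98.75 px; with no margin, 3 of them is 296.25 px.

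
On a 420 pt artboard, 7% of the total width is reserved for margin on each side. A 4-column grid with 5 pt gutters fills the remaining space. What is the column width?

86.55 pt

Each margin = 7% of 420 = 29.4 pt; content = 420 − 2·29.4 = 361.2 pt.
361.2 − 3·5 = 346.2; ÷4 gives c = 86.55 pt.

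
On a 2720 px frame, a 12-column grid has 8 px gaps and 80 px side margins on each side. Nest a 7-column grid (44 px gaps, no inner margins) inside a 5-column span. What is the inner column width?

114 px

Outer content = 2720 − 2·80 = 2560 px.
12c + 11·8 = 2560 → 12c = 2472 → c = 206 px.
5-column span = 5·206 + 4·8 = 1062 px.
7d + 6·44 = 1062 → 7d = 798 → d = 114 px.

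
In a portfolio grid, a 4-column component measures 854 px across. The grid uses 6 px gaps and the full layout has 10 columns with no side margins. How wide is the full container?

Subtracting 3 gaps of 6 leaves 836 for 4 columns, so c = 209 px.
Summing: 2090 + 54 = 2144 px.

2144 px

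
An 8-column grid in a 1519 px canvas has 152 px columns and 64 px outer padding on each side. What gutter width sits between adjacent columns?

25 px

Content width = 1519 − 2·64 = 1391 px.
8 columns take 8·152 = 1216 px; remaining 175 splits into 7 gutters.
g = 175 / 7 = 25 px.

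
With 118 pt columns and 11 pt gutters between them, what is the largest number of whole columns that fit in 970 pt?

Each extra column adds 118 + 11 = 129 pt.
(970 + 11) / 129 = 7.60, so 7 columns fit.

7 columns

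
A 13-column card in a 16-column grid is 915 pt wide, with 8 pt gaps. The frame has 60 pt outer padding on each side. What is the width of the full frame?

Subtracting 12 gaps of 8 leaves 819 for 13 columns, so c = 63 pt.
Total width: 2·60 + 16·63 + 15·8 = 1248 pt.

1248 pt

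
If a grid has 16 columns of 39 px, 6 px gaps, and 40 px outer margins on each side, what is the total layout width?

794 px

Layout = 2·40 + 16·39 + 15·6 = 80 + 624 + 90 = 794 px.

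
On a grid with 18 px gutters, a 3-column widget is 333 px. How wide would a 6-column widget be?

3c + 2·18 = 333 → 3c = 297 → c = 99 px.
6-column span = 6·99 + 5·18 = 684 px.

684 px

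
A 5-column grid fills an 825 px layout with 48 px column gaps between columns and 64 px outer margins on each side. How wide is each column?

101 px

Inside the margins: 825 − 128 = 697 px.
Subtracting 4 column gaps of 48 leaves 505 for 5 columns, so c = 101 px.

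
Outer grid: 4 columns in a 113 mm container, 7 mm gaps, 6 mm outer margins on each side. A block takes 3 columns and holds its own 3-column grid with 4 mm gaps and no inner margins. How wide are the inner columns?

Outer content = 113 − 2·6 = 101 mm.
101 − 3·7 = 80; ÷4 gives c = 20 mm.
Span of 3: 3·20 + 2·7 = 60 + 14 = 74 mm.
3 columns + 2 gaps: 3d + 2·4 = 74.
3d = 74 − 8 = 66, so d = 22 mm.

22 mm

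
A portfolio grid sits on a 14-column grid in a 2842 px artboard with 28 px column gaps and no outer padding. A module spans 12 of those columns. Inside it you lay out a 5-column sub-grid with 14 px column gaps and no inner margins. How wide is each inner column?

475.2 px

14 columns + 13 column gaps: 14c + 13·28 = 2842.
14c = 2842 − 364 = 2478, so c = 177 px.
Span of 12: 12·177 + 11·28 = 2124 + 308 = 2432 px.
2432 − 4·14 = 2376; ÷5 gives d = 475.2 px.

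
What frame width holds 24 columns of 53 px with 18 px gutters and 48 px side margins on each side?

Total width: 2·48 + 24·53 + 23·18 = 1782 px.

1782 px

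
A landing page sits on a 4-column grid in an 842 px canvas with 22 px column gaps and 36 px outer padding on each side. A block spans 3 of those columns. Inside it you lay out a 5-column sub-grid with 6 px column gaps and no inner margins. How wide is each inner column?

109.6 px

Take off 72 px of margins, leaving 770 px.
4 columns + 3 column gaps: 4c + 3·22 = 770.
4c = 770 − 66 = 704, so c = 176 px.
3 columns plus 2 column gaps: 528 + 44 = 572 px.
5 columns + 4 column gaps: 5d + 4·6 = 572.
5d = 572 − 24 = 548, so d = 109.6 px.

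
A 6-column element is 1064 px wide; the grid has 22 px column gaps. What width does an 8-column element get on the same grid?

1064 − 5·22 = 954; ÷6 gives c = 159 px.
8-column span = 8·159 + 7·22 = 1426 px.

1426 px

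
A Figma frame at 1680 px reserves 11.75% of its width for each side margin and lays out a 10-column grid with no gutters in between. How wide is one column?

1680 × (1 − 2·11.75%) = 1680 × 76.5% = 1285.2 px for the columns.
10c = 1285.2 → c = 128.52 px.

128.52 px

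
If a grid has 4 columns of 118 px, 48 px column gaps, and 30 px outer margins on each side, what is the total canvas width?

676 px

Canvas = 2·30 + 4·118 + 3·48 = 60 + 472 + 144 = 676 px.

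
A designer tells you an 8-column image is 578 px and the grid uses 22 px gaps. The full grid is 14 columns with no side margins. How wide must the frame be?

Subtracting 7 gaps of 22 leaves 424 for 8 columns, so c = 53 px.
Summing: 742 + 286 = 1028 px.

1028 px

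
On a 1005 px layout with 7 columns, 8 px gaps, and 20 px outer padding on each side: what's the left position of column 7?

Inside the margins: 1005 − 40 = 965 px.
7c + 6·8 = 965 → 7c = 917 → c = 131 px.
Before column 7: the margin + 6 columns + 6 gaps.
Offset = 20 + 6·(131 + 8) = 20 + 834 = 854 px.

854 px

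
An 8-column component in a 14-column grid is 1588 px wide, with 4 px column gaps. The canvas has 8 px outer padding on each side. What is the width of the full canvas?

2798 px

1588 − 7·4 = 1560; ÷8 gives c = 195 px.
Adding margins, columns and gutters: 16 + 2730 + 52 = 2798 px.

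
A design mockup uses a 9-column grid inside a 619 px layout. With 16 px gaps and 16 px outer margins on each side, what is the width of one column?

51 px

Content width = 619 − 2·16 = 587 px.
9 columns + 8 gaps: 9c + 8·16 = 587.
9c = 587 − 128 = 459, so c = 51 px.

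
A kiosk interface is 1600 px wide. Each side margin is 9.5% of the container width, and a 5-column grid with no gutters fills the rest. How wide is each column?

1600 × (1 − 2·9.5%) = 1600 × 81% = 1296 px for the columns.
With no gutters, each column is 1296/5 = 259.2 px.

259.2 px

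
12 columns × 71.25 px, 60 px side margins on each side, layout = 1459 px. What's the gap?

44 px

Subtract both margins: 1459 − 2·60 = 1339 px.
12·71.25 + 11g = 1339 → 11g = 484 → g = 44 px.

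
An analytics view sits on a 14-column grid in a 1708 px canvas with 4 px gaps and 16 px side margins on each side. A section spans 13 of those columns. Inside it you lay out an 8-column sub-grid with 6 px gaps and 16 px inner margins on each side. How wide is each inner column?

Inside the margins: 1708 − 32 = 1676 px.
1676 − 13·4 = 1624; ÷14 gives c = 116 px.
Span of 13: 13·116 + 12·4 = 1508 + 48 = 1556 px.
Inner content = 1556 − 2·16 = 1524 px.
8 columns + 7 gaps: 8d + 7·6 = 1524.
8d = 1524 − 42 = 1482, so d = 185.25 px.

185.25 px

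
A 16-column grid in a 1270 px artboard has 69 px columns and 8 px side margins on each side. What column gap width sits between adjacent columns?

10 px

Content width = 1270 − 2·8 = 1254 px.
16·69 + 15g = 1254 → 15g = 150 → g = 10 px.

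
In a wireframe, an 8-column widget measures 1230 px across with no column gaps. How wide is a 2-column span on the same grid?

307.5 px

1230 / 8 = 153.75 px per column.
With no column gaps, 2 columns span 2·153.75 = 307.5 px.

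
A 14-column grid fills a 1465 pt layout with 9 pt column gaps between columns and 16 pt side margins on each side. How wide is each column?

Content width = 1465 − 2·16 = 1433 pt.
1433 − 13·9 = 1316; ÷14 gives c = 94 pt.

94 pt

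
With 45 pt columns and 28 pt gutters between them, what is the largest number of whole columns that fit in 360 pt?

k columns need k·45 + (k−1)·28 = k·73 − 28.
k·73 − 28 ≤ 360 → k ≤ 388 / 73 ≈ 5.32, so k = 5.

5 columns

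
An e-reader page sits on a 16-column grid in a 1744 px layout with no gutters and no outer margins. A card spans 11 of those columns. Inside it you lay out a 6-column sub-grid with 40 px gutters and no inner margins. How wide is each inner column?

166.5 px

16c = 1744 → c = 109 px.
11-column span = 11·109 = 1199 px.
1199 − 5·40 = 999; ÷6 gives d = 166.5 px.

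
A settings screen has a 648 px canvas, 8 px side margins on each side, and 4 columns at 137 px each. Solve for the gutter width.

Subtract both margins: 648 − 2·8 = 632 px.
4·137 + 3g = 632 → 3g = 84 → g = 28 px.

28 px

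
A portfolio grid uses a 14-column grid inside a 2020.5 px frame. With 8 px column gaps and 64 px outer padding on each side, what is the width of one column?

Content width = 2020.5 − 2·64 = 1892.5 px.
1892.5 − 13·8 = 1788.5; ÷14 gives c = 127.75 px.

127.75 px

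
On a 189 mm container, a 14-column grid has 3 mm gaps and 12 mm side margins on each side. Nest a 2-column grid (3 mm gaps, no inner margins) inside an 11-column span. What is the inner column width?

63 mm

Subtract both margins: 189 − 2·12 = 165 mm.
14c + 13·3 = 165 → 14c = 126 → c = 9 mm.
Span of 11: 11·9 + 10·3 = 99 + 30 = 129 mm.
2d + 1·3 = 129 → 2d = 126 → d = 63 mm.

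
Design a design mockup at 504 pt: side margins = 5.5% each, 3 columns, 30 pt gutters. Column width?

Each margin = 5.5% of 504 = 27.72 pt; content = 504 − 2·27.72 = 448.56 pt.
Subtracting 2 gutters of 30 leaves 388.56 for 3 columns, so c = 129.52 pt.

129.52 pt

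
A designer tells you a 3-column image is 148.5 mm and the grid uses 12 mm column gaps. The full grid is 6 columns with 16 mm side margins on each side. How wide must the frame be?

341 mm

Subtracting 2 column gaps of 12 leaves 124.5 for 3 columns, so c = 41.5 mm.
Total width: 2·16 + 6·41.5 + 5·12 = 341 mm.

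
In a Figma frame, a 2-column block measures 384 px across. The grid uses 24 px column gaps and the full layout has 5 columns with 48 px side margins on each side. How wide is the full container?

1092 px

384 − 1·24 = 360; ÷2 gives c = 180 px.
Adding margins, columns and gutters: 96 + 900 + 96 = 1092 px.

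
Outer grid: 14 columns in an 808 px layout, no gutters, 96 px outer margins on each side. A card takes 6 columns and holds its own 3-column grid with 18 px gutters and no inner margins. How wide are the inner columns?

Inside the margins: 808 − 192 = 616 px.
14c = 616 → c = 44 px.
With no gutters, 6 columns span 6·44 = 264 px.
3d + 2·18 = 264 → 3d = 228 → d = 76 px.

76 px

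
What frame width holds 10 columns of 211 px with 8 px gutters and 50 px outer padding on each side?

2282 px

Frame = 2·50 + 10·211 + 9·8 = 100 + 2110 + 72 = 2282 px.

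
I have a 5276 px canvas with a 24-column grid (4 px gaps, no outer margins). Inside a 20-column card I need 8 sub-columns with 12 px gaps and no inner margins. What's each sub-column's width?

24c + 23·4 = 5276 → 24c = 5184 → c = 216 px.
20-column span = 20·216 + 19·4 = 4396 px.
Subtracting 7 gaps of 12 leaves 4312 for 8 columns, so d = 539 px.

539 px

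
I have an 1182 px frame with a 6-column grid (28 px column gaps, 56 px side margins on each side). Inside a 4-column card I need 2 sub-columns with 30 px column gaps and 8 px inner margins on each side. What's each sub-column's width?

Outer content = 1182 − 2·56 = 1070 px.
Subtracting 5 column gaps of 28 leaves 930 for 6 columns, so c = 155 px.
4 columns plus 3 column gaps: 620 + 84 = 704 px.
Inner content = 704 − 2·8 = 688 px.
688 − 1·30 = 658; ÷2 gives d = 329 px.

329 px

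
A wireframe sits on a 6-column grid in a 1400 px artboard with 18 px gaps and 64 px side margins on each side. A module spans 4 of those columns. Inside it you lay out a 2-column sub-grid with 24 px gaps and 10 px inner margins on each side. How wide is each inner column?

Take off 128 px of margins, leaving 1272 px.
Subtracting 5 gaps of 18 leaves 1182 for 6 columns, so c = 197 px.
4 columns plus 3 gaps: 788 + 54 = 842 px.
Inner content = 842 − 2·10 = 822 px.
2 columns + 1 gap: 2d + 1·24 = 822.
2d = 822 − 24 = 798, so d = 399 px.

399 px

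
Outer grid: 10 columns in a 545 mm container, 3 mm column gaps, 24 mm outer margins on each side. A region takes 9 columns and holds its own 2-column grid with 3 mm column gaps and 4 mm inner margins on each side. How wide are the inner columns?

218 mm

Inside the margins: 545 − 48 = 497 mm.
10 columns + 9 column gaps: 10c + 9·3 = 497.
10c = 497 − 27 = 470, so c = 47 mm.
9 columns plus 8 column gaps: 423 + 24 = 447 mm.
Inner content = 447 − 2·4 = 439 mm.
2d + 1·3 = 439 → 2d = 436 → d = 218 mm.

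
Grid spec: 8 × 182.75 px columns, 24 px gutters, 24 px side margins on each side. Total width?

1678 px

Container = 2·24 + 8·182.75 + 7·24 = 48 + 1462 + 168 = 1678 px.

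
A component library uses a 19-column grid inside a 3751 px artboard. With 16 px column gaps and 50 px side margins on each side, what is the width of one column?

177 px

Subtract both margins: 3751 − 2·50 = 3651 px.
Subtracting 18 column gaps of 16 leaves 3363 for 19 columns, so c = 177 px.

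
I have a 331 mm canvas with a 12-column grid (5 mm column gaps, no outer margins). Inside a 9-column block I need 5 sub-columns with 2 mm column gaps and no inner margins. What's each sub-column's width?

12 columns + 11 column gaps: 12c + 11·5 = 331.
12c = 331 − 55 = 276, so c = 23 mm.
9-column span = 9·23 + 8·5 = 247 mm.
Subtracting 4 column gaps of 2 leaves 239 for 5 columns, so d = 47.8 mm.

47.8 mm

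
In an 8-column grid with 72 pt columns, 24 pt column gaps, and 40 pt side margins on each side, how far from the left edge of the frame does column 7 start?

616 pt

Before column 7: the margin + 6 columns + 6 column gaps.
Offset = 40 + 6·(72 + 24) = 40 + 576 = 616 pt.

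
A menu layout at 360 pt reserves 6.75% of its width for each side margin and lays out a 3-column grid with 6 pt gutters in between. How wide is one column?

99.8 pt

Each margin = 6.75% of 360 = 24.3 pt; content = 360 − 2·24.3 = 311.4 pt.
3 columns + 2 gutters: 3c + 2·6 = 311.4.
3c = 311.4 − 12 = 299.4, so c = 99.8 pt.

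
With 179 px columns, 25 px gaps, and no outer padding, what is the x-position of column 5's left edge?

Before column 5: 4 columns + 4 gaps.
Offset = 4·(179 + 25) = 4·204 = 816 px.

816 px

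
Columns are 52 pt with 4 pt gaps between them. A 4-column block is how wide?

4 columns plus 3 gaps: 208 + 12 = 220 pt.

220 pt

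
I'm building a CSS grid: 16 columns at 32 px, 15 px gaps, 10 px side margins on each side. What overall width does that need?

757 px

Total width: 2·10 + 16·32 + 15·15 = 757 px.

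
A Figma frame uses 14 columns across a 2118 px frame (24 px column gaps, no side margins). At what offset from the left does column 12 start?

1683 px

14c + 13·24 = 2118 → 14c = 1806 → c = 129 px.
Before column 12: 11 columns + 11 column gaps.
Offset = 11·(129 + 24) = 11·153 = 1683 px.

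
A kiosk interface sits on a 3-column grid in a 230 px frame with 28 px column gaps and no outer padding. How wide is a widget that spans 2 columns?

230 − 2·28 = 174; ÷3 gives c = 58 px.
2-column span = 2·58 + 1·28 = 144 px.

144 px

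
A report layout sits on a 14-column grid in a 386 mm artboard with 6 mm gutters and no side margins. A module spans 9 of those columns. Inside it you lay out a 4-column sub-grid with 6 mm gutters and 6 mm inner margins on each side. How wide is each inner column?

Subtracting 13 gutters of 6 leaves 308 for 14 columns, so c = 22 mm.
Span of 9: 9·22 + 8·6 = 198 + 48 = 246 mm.
Inner content = 246 − 2·6 = 234 mm.
234 − 3·6 = 216; ÷4 gives d = 54 mm.

54 mm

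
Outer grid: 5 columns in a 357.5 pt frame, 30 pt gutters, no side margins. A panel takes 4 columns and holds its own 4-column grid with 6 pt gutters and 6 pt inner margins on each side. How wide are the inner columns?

5 columns + 4 gutters: 5c + 4·30 = 357.5.
5c = 357.5 − 120 = 237.5, so c = 47.5 pt.
4-column span = 4·47.5 + 3·30 = 280 pt.
Inner content = 280 − 2·6 = 268 pt.
4d + 3·6 = 268 → 4d = 250 → d = 62.5 pt.

62.5 pt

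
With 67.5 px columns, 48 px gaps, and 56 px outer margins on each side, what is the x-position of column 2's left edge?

Before column 2: the margin + 1 column + 1 gap.
Offset = 56 + 1·(67.5 + 48) = 56 + 115.5 = 171.5 px.

171.5 px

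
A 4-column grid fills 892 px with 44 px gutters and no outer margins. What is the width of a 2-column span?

Subtracting 3 gutters of 44 leaves 760 for 4 columns, so c = 190 px.
2-column span = 2·190 + 1·44 = 424 px.

424 px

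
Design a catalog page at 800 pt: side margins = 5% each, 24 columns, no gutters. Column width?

Each margin = 5% of 800 = 40 pt; content = 800 − 2·40 = 720 pt.
With no gutters, each column is 720/24 = 30 pt.

30 pt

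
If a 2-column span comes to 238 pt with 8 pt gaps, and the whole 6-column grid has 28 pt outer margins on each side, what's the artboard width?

786 pt

238 − 1·8 = 230; ÷2 gives c = 115 pt.
Adding margins, columns and gutters: 56 + 690 + 40 = 786 pt.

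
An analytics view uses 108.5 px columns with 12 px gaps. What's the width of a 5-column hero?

590.5 px

5 columns plus 4 gaps: 542.5 + 48 = 590.5 px.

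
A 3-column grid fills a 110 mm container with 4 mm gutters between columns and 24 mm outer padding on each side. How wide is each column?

18 mm

Content width = 110 − 2·24 = 62 mm.
3 columns + 2 gutters: 3c + 2·4 = 62.
3c = 62 − 8 = 54, so c = 18 mm.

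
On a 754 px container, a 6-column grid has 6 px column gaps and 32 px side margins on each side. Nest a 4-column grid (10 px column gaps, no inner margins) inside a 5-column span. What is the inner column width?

136 px

Outer content = 754 − 2·32 = 690 px.
Subtracting 5 column gaps of 6 leaves 660 for 6 columns, so c = 110 px.
Span of 5: 5·110 + 4·6 = 550 + 24 = 574 px.
574 − 3·10 = 544; ÷4 gives d = 136 px.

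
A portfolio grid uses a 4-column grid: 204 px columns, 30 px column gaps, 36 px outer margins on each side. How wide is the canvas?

Canvas = 2·36 + 4·204 + 3·30 = 72 + 816 + 90 = 978 px.

978 px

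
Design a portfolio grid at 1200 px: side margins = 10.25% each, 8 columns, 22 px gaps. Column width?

100 px

Margins: 10.25% × 1200 = 123 px each, so content = 1200 − 246 = 954 px.
954 − 7·22 = 800; ÷8 gives c = 100 px.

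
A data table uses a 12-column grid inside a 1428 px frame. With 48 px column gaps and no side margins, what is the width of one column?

75 px

1428 − 11·48 = 900; ÷12 gives c = 75 px.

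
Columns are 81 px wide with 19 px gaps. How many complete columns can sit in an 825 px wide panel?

Each extra column adds 81 + 19 = 100 px.
(825 + 19) / 100 = 8.44, so 8 columns fit.

8 columns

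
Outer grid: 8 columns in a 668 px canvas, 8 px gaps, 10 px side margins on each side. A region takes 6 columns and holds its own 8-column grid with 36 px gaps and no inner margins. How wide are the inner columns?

29 px

Subtract both margins: 668 − 2·10 = 648 px.
8c + 7·8 = 648 → 8c = 592 → c = 74 px.
6 columns plus 5 gaps: 444 + 40 = 484 px.
8 columns + 7 gaps: 8d + 7·36 = 484.
8d = 484 − 252 = 232, so d = 29 px.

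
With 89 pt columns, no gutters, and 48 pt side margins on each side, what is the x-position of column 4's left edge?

315 pt

Column 4 starts at margin + 3·(column + gutter) = 48 + 3·89 = 315 pt.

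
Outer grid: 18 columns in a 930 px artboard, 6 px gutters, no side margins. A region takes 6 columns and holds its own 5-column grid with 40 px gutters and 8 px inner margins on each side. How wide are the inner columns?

18c + 17·6 = 930 → 18c = 828 → c = 46 px.
6 columns plus 5 gutters: 276 + 30 = 306 px.
Inner content = 306 − 2·8 = 290 px.
290 − 4·40 = 130; ÷5 gives d = 26 px.

26 px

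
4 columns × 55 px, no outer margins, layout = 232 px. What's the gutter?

4 columns take 4·55 = 220 px; remaining 12 splits into 3 gutters.
g = 12 / 3 = 4 px.

4 px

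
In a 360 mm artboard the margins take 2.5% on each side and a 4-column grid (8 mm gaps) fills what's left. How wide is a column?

Margins: 2.5% × 360 = 9 mm each, so content = 360 − 18 = 342 mm.
4 columns + 3 gaps: 4c + 3·8 = 342.
4c = 342 − 24 = 318, so c = 79.5 mm.

79.5 mm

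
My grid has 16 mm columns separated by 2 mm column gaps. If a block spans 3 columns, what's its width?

52 mm

3 columns plus 2 column gaps: 48 + 4 = 52 mm.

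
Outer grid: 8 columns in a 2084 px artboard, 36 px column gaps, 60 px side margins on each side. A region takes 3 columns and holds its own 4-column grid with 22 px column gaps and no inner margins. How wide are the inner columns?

Subtract both margins: 2084 − 2·60 = 1964 px.
Subtracting 7 column gaps of 36 leaves 1712 for 8 columns, so c = 214 px.
3-column span = 3·214 + 2·36 = 714 px.
714 − 3·22 = 648; ÷4 gives d = 162 px.

162 px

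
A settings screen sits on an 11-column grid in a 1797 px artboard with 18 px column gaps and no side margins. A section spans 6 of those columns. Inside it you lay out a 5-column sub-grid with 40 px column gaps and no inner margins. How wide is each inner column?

162.4 px

Subtracting 10 column gaps of 18 leaves 1617 for 11 columns, so c = 147 px.
Span of 6: 6·147 + 5·18 = 882 + 90 = 972 px.
5d + 4·40 = 972 → 5d = 812 → d = 162.4 px.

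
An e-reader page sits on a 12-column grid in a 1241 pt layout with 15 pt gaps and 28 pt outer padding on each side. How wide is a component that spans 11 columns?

1085 pt

Subtract both margins: 1241 − 2·28 = 1185 pt.
12 columns + 11 gaps: 12c + 11·15 = 1185.
12c = 1185 − 165 = 1020, so c = 85 pt.
11-column span = 11·85 + 10·15 = 1085 pt.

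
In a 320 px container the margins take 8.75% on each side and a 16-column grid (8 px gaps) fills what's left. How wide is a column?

9 px

320 × (1 − 2·8.75%) = 320 × 82.5% = 264 px for the columns.
16c + 15·8 = 264 → 16c = 144 → c = 9 px.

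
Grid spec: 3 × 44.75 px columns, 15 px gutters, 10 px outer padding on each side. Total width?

184.25 px

Canvas = 2·10 + 3·44.75 + 2·15 = 20 + 134.25 + 30 = 184.25 px.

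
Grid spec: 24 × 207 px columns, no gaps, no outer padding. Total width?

Summing: 4968 = 4968 px.

4968 px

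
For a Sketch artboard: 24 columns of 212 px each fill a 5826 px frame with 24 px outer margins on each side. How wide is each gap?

30 px

Subtract both margins: 5826 − 2·24 = 5778 px.
Columns use 5088 px, leaving 690 px across 23 gaps = 30 px each.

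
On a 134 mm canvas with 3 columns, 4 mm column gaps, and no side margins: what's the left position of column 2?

Subtracting 2 column gaps of 4 leaves 126 for 3 columns, so c = 42 mm.
Each column+gutter stride is 46 mm; with no margin, 1 of them is 46 mm.

46 mm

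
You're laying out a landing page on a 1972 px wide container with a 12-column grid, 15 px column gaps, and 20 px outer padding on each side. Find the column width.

147.25 px

Content width = 1972 − 2·20 = 1932 px.
12c + 11·15 = 1932 → 12c = 1767 → c = 147.25 px.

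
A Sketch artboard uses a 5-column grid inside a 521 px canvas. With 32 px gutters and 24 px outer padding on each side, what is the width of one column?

69 px

Inside the margins: 521 − 48 = 473 px.
5 columns + 4 gutters: 5c + 4·32 = 473.
5c = 473 − 128 = 345, so c = 69 px.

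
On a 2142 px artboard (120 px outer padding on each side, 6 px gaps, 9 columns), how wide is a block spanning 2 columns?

Take off 240 px of margins, leaving 1902 px.
Subtracting 8 gaps of 6 leaves 1854 for 9 columns, so c = 206 px.
2 columns plus 1 gap: 412 + 6 = 418 px.

418 px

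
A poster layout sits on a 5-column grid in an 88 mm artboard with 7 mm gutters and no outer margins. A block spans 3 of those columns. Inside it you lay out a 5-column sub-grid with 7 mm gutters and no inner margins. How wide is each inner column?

5 columns + 4 gutters: 5c + 4·7 = 88.
5c = 88 − 28 = 60, so c = 12 mm.
3-column span = 3·12 + 2·7 = 50 mm.
5d + 4·7 = 50 → 5d = 22 → d = 4.4 mm.

4.4 mm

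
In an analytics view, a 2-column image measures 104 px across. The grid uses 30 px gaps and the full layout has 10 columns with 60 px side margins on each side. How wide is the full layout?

760 px

104 − 1·30 = 74; ÷2 gives c = 37 px.
Layout = 2·60 + 10·37 + 9·30 = 120 + 370 + 270 = 760 px.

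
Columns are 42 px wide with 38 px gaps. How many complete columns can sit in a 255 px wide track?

Each extra column adds 42 + 38 = 80 px.
(255 + 38) / 80 = 3.66, so 3 columns fit.

3 columns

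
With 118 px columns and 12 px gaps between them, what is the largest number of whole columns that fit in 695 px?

Each extra column adds 118 + 12 = 130 px.
(695 + 12) / 130 = 5.44, so 5 columns fit.

5 columns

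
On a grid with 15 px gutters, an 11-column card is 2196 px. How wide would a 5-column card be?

990 px

Subtracting 10 gutters of 15 leaves 2046 for 11 columns, so c = 186 px.
5-column span = 5·186 + 4·15 = 990 px.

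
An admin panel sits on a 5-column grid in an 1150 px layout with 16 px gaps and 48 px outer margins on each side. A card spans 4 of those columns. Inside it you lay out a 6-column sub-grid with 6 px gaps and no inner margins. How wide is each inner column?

Inside the margins: 1150 − 96 = 1054 px.
Subtracting 4 gaps of 16 leaves 990 for 5 columns, so c = 198 px.
4-column span = 4·198 + 3·16 = 840 px.
Subtracting 5 gaps of 6 leaves 810 for 6 columns, so d = 135 px.

135 px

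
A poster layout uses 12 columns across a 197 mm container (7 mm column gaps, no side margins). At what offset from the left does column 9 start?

197 − 11·7 = 120; ÷12 gives c = 10 mm.
Before column 9: 8 columns + 8 column gaps.
Offset = 8·(10 + 7) = 8·17 = 136 mm.

136 mm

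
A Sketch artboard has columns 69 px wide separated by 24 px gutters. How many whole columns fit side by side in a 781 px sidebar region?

k columns need k·69 + (k−1)·24 = k·93 − 24.
k·93 − 24 ≤ 781 → k ≤ 805 / 93 ≈ 8.66, so k = 8.

8 columns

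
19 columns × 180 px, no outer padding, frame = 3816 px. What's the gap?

19 columns take 19·180 = 3420 px; remaining 396 splits into 18 gaps.
g = 396 / 18 = 22 px.

22 px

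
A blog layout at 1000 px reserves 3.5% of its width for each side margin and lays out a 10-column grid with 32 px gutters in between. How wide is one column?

64.2 px

Margins: 3.5% × 1000 = 35 px each, so content = 1000 − 70 = 930 px.
930 − 9·32 = 642; ÷10 gives c = 64.2 px.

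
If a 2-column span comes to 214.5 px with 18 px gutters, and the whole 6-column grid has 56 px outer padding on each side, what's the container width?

Subtracting 1 gutter of 18 leaves 196.5 for 2 columns, so c = 98.25 px.
Adding margins, columns and gutters: 112 + 589.5 + 90 = 791.5 px.

791.5 px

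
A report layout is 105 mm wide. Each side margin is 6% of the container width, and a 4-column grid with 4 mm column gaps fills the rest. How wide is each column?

Margins: 6% × 105 = 6.3 mm each, so content = 105 − 12.6 = 92.4 mm.
92.4 − 3·4 = 80.4; ÷4 gives c = 20.1 mm.

20.1 mm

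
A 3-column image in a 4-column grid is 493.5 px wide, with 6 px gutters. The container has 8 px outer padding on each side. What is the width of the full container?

493.5 − 2·6 = 481.5; ÷3 gives c = 160.5 px.
Total width: 2·8 + 4·160.5 + 3·6 = 676 px.

676 px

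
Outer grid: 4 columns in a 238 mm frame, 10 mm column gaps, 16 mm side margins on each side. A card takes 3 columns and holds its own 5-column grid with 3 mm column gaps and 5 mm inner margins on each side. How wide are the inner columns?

26 mm

Subtract both margins: 238 − 2·16 = 206 mm.
206 − 3·10 = 176; ÷4 gives c = 44 mm.
3 columns plus 2 column gaps: 132 + 20 = 152 mm.
Inner content = 152 − 2·5 = 142 mm.
5d + 4·3 = 142 → 5d = 130 → d = 26 mm.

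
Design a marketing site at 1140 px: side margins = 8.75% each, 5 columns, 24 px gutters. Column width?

168.9 px

Margins: 8.75% × 1140 = 99.75 px each, so content = 1140 − 199.5 = 940.5 px.
Subtracting 4 gutters of 24 leaves 844.5 for 5 columns, so c = 168.9 px.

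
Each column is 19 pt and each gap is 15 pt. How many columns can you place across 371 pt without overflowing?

11 columns

11 columns: 11·19 + 10·15 = 359 pt ≤ 371.
12 columns: 393 pt > 371. So 11.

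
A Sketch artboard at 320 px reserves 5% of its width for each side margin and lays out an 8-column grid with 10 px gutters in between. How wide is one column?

Margins: 5% × 320 = 16 px each, so content = 320 − 32 = 288 px.
8c + 7·10 = 288 → 8c = 218 → c = 27.25 px.

27.25 px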